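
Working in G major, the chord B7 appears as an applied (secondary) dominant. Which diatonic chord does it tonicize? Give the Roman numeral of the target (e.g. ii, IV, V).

vi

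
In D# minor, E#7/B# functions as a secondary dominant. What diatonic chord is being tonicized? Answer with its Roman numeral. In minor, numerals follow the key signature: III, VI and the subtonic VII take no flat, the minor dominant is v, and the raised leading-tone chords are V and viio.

V

The chord is a dominant seventh chord on E#.
A dominant resolves down a perfect fifth: E# → A#. In D# minor, A# is scale degree 5, i.e. V.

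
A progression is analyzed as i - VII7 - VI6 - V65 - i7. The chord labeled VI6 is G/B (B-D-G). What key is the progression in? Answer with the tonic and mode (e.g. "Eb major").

B minor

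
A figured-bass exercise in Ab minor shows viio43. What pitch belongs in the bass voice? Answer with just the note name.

Db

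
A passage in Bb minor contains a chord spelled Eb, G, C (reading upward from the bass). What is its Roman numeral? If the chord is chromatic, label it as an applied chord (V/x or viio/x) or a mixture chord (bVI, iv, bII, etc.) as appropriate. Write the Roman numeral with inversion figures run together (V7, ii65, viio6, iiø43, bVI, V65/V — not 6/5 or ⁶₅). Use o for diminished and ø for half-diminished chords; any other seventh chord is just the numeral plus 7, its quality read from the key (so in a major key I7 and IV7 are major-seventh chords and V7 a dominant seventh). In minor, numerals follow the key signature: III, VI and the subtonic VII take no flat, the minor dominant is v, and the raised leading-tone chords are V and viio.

ii6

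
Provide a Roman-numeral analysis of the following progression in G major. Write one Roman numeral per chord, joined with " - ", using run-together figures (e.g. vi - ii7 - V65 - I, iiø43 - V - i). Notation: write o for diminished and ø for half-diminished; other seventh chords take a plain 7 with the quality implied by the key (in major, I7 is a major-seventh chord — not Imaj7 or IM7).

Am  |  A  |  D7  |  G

ii - V/V - V7 - I

Am has root A, degree 2 in G major, so ii.
A is the secondary dominant of V (major triad on A): V/V.
D7: dominant seventh chord on D = scale degree 5 → V7.
G has root G, degree 1 in G major, so I.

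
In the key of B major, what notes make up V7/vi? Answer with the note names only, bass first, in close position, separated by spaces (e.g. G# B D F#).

D# F## A# C#

V7/vi is a secondary dominant — the dominant seventh of vi. vi in B major is G#, so the applied chord's root is D#, a perfect fifth above.
Building a dominant seventh chord on D# gives D#-F##-A#-C#.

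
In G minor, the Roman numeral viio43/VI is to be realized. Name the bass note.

Ab

The applied chord viio43/VI is rooted on D: D-F-Ab-Cb.
The figure 43 means second inversion — the fifth is in the bass.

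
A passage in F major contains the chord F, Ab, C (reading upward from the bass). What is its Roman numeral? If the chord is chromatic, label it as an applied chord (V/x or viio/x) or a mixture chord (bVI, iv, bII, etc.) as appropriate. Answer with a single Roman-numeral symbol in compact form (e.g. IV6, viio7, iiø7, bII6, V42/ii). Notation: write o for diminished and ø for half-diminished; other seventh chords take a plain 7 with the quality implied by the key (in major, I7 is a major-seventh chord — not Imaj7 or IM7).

i

The pitches F-Ab-C form a minor triad rooted on F.
F is the first degree of F major. This is the minor tonic, borrowed from the parallel minor.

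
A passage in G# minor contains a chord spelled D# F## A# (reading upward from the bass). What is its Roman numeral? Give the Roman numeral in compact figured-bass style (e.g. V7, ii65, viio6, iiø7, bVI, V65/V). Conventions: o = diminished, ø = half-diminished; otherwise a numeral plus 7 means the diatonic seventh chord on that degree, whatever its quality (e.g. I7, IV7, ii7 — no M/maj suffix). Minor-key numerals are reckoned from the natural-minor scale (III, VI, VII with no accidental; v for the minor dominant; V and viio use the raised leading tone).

The pitches D#-F##-A# form a major triad rooted on D#.
In G# minor, D# is the dominant; the diatonic major triad there is V.

V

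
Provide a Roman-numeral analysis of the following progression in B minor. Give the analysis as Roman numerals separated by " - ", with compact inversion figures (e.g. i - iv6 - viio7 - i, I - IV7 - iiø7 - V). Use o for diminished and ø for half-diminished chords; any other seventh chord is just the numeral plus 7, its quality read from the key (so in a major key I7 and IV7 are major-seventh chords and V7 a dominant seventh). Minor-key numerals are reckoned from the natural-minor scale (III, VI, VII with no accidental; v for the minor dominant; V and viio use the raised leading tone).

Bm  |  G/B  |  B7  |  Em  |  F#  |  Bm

i - VI6 - V7/iv - iv - V - i

Bm: minor triad on B = scale degree 1 → i.
G/B has root G, degree 6 in B minor, so VI6.
B7: a dominant seventh chord on B, the applied dominant of iv → V7/iv.
Em: root E is the subdominant; minor triad there is iv.
F#: root F# is the dominant; major triad there is V.
Bm: minor triad on B = scale degree 1 → i.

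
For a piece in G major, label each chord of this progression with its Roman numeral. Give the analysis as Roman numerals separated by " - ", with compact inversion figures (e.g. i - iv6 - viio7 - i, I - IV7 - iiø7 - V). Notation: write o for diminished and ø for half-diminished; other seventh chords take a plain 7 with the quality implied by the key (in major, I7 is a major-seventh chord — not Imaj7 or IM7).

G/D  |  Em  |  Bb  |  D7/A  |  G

I64 - vi - bIII - V43 - I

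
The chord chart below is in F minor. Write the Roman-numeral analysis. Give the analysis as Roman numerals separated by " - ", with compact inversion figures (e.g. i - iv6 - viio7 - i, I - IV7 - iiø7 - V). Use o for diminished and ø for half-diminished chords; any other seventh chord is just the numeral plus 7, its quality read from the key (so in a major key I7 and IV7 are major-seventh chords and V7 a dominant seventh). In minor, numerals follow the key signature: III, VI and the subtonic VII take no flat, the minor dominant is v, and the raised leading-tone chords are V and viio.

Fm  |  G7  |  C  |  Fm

i - V7/V - V - i

Fm has root F, degree 1 in F minor, so i.
G7: a dominant seventh chord on G, the applied dominant of V → V7/V.
C has root C, degree 5 in F minor, so V.
Fm has root F, degree 1 in F minor, so i.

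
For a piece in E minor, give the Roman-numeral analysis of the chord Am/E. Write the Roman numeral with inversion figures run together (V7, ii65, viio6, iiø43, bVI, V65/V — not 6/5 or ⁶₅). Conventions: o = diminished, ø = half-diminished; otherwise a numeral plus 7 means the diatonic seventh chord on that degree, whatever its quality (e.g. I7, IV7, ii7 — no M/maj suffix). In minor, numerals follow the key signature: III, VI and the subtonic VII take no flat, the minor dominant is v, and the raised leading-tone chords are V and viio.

The pitches A-C-E form a minor triad rooted on A.
A is scale degree 4 in E minor, and a minor triad on that degree is written iv.
With E in the bass the chord is in second inversion, so the figured bass is 64.

iv64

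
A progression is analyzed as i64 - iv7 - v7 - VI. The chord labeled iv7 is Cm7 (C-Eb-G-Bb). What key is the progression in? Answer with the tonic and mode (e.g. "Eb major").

G minor

The chord Cm7 is a minor seventh chord rooted on C; its label is iv7.
If C is scale degree 4 and the mode makes that degree carry a minor seventh chord, the tonic is G and the mode is minor.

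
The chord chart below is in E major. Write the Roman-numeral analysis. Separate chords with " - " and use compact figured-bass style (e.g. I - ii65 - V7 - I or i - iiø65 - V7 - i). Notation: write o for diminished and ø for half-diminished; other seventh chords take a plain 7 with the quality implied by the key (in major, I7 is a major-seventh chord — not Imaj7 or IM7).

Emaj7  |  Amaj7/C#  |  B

Emaj7: root E is the tonic; major seventh chord there is I7.
Amaj7/C#: root A is the subdominant; major seventh chord there is IV65.
B has root B, degree 5 in E major, so V.

I7 - IV65 - V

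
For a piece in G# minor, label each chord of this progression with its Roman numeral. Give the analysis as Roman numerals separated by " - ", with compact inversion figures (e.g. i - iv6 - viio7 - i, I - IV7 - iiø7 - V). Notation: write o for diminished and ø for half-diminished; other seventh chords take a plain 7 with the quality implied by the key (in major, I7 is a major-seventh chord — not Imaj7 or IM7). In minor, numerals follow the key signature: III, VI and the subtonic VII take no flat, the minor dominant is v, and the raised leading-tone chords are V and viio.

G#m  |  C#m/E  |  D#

i - iv6 - V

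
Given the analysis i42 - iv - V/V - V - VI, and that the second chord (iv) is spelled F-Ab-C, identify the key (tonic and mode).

C minor

iv is given as F-Ab-C — a minor triad with root F.
Counting down 3 scale steps from F places the tonic on C; a minor triad on degree 4 is diatonic only in minor.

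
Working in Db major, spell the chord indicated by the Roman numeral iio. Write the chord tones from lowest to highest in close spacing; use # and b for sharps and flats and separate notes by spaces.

Eb Gb Bbb

Scale degree 2 in Db major is Eb; here the chord built on it is altered to a diminished triad. iio is the diminished supertonic triad, borrowed from the parallel minor.
So the chord is Eb-Gb-Bbb.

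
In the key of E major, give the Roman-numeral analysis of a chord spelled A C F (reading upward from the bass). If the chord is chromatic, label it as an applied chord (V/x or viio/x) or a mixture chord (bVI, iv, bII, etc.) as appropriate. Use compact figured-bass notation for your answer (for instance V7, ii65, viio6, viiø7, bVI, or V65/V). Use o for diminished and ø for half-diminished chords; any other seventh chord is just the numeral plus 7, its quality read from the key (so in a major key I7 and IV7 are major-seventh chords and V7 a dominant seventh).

bII6

The pitches F-A-C form a major triad rooted on F.
F is the lowered second degree of E major (diatonic 2 would be F#). This is the Neapolitan sixth — a major triad on the lowered second degree, here in its customary first inversion.
With A in the bass the chord is in first inversion, so the figured bass is 6.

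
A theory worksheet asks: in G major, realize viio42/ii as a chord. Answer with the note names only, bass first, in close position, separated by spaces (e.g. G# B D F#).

viio42/ii is a secondary leading-tone chord. The target ii is A in G major; the applied chord is rooted a semitone below, on G#.
Building a fully diminished seventh chord on G# gives G#-B-D-F.
With the 42 figure the chord is in third inversion; from the bass F upward in close position it reads F-G#-B-D.

F G# B D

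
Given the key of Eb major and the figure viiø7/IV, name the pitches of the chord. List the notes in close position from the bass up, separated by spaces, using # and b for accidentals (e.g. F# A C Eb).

The slash marks an applied leading-tone chord: viio of IV. In Eb major, IV is Ab, so the leading tone to it is G, a half step below.
Building a half-diminished seventh chord on G gives G-Bb-Db-F.

G Bb Db F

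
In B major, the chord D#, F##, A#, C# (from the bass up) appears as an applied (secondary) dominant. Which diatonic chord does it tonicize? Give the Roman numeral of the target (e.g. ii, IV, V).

vi

The chord is a dominant seventh chord on D#.
A dominant resolves down a perfect fifth: D# → G#. In B major, G# is scale degree 6, i.e. vi.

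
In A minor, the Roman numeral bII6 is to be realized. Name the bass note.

D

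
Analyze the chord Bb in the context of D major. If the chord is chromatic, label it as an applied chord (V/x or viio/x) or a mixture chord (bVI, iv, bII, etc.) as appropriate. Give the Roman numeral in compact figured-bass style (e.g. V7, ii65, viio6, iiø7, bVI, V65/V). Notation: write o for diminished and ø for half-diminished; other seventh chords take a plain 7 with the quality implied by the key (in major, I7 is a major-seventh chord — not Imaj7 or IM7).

bVI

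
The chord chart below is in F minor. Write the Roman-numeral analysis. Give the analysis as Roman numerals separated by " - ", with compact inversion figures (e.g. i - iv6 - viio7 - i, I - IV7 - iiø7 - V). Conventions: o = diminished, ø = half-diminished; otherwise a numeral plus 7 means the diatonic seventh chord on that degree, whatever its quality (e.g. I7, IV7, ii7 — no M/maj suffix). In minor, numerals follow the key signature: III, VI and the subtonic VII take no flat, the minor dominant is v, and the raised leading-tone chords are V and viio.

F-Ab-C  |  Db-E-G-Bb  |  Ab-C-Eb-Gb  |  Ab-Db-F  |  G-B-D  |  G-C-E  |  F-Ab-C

i - viio42 - V7/VI - VI64 - V/V - V64 - i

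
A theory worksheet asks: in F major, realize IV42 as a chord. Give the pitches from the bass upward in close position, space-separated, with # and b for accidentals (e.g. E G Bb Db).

A Bb D F

The numeral's case and figure indicate a major seventh chord. In F major its root, the subdominant, is Bb.
That chord is spelled Bb-D-F-A.
The figured bass 42 indicates third inversion, placing the seventh (A) in the bass: A-Bb-D-F.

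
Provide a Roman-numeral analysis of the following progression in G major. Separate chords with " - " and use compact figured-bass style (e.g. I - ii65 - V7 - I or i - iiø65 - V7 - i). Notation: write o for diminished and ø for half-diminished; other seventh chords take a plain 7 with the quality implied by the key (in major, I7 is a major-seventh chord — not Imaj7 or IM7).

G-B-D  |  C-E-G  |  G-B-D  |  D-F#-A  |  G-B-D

I - IV - I - V - I

G-B-D has root G, degree 1 in G major, so I.
C-E-G: root C is the subdominant; major triad there is IV.
G-B-D: major triad on G = scale degree 1 → I.
D-F#-A has root D, degree 5 in G major, so V.
G-B-D: major triad on G = scale degree 1 → I.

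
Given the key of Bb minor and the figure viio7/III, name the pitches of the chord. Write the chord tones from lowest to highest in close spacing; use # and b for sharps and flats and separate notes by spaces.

C Eb Gb Bbb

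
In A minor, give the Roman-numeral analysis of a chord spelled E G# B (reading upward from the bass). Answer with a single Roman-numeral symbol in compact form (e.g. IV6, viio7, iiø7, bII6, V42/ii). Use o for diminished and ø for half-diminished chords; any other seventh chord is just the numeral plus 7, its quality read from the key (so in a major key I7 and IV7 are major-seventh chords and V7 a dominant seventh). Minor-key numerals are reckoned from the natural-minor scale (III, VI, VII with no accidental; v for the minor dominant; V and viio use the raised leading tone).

V

Stacked in thirds the chord is E-G#-B: a major triad on E.
In A minor, E is the dominant; the diatonic major triad there is V.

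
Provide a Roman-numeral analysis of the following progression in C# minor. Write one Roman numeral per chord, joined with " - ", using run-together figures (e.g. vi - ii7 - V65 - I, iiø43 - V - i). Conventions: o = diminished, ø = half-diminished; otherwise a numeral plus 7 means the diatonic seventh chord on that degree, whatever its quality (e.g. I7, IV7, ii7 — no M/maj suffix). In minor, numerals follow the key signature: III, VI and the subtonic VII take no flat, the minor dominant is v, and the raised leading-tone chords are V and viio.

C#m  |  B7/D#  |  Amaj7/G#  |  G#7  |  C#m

C#m: minor triad on C# = scale degree 1 → i.
B7/D#: dominant seventh chord on B = scale degree 7 → VII65.
Amaj7/G# has root A, degree 6 in C# minor, so VI42.
G#7 has root G#, degree 5 in C# minor, so V7.
C#m: root C# is the tonic; minor triad there is i.

i - VII65 - VI42 - V7 - i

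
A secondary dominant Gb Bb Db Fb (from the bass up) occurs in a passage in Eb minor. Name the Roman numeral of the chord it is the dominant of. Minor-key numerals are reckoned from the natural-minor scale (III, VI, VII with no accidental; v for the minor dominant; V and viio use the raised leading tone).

VI

The chord is a dominant seventh chord on Gb.
A dominant resolves down a perfect fifth: Gb → Cb. In Eb minor, Cb is scale degree 6, i.e. VI.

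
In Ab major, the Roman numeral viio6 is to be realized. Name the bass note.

Bb

viio in Ab major has root G; the chord is G-Bb-Db.
The figure 6 means first inversion — the third is in the bass.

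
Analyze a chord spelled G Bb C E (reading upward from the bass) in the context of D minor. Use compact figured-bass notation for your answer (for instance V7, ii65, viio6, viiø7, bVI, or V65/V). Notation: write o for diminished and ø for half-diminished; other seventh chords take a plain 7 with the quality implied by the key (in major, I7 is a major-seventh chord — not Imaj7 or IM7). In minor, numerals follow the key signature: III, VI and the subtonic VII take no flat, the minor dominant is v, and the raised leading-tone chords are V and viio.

The pitches C-E-G-Bb form a dominant seventh chord rooted on C.
In D minor, C is the subtonic; the diatonic dominant seventh chord there is VII7.
With G in the bass the chord is in second inversion, so the figured bass is 43.

VII43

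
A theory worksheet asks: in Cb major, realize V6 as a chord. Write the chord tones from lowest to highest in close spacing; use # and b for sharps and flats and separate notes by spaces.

Bb Db Gb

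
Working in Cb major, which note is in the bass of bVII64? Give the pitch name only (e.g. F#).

bVII in Cb major has root Bbb; the chord is Bbb-Db-Fb.
The figure 64 means second inversion — the fifth is in the bass.

Fb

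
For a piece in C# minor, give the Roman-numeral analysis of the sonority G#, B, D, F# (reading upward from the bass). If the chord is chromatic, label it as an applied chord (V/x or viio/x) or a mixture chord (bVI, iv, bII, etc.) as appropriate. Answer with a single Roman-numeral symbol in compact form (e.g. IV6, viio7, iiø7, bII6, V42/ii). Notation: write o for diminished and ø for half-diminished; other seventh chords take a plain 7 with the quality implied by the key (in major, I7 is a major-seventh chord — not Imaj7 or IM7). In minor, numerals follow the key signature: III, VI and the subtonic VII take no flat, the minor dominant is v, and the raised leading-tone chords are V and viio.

Stacked in thirds the chord is G#-B-D-F#: a half-diminished seventh chord on G#.
G# sits a half step below A (VI in C# minor); a diminished chord there is the applied leading-tone chord of VI.

viiø7/VI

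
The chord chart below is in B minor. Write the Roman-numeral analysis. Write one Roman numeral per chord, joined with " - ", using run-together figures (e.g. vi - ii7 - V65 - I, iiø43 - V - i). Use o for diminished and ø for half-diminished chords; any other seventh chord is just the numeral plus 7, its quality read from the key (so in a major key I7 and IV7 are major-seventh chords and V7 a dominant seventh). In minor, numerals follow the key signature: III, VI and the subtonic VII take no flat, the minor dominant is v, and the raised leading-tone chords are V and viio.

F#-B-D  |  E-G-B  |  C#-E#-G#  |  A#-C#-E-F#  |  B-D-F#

i64 - iv - V/V - V65 - i

F#-B-D: root B is the tonic; minor triad there is i64.
E-G-B has root E, degree 4 in B minor, so iv.
C#-E#-G#: a major triad on C#, the applied dominant of V → V/V.
A#-C#-E-F# has root F#, degree 5 in B minor, so V65.
B-D-F# has root B, degree 1 in B minor, so i.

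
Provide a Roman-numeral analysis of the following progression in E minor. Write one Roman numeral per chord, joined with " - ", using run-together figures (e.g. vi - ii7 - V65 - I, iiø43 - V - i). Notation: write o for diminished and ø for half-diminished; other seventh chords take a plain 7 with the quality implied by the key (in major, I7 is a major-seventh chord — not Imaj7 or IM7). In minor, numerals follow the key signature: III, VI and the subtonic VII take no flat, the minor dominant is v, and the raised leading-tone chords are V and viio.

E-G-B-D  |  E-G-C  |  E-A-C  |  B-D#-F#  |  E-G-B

i7 - VI6 - iv64 - V - i

E-G-B-D: root E is the tonic; minor seventh chord there is i7.
E-G-C: major triad on C = scale degree 6 → VI6.
E-A-C: root A is the subdominant; minor triad there is iv64.
B-D#-F#: root B is the dominant; major triad there is V.
E-G-B has root E, degree 1 in E minor, so i.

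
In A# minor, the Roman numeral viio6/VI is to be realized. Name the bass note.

The applied chord viio6/VI is rooted on E#: E#-G#-B.
The figure 6 means first inversion — the third is in the bass.

G#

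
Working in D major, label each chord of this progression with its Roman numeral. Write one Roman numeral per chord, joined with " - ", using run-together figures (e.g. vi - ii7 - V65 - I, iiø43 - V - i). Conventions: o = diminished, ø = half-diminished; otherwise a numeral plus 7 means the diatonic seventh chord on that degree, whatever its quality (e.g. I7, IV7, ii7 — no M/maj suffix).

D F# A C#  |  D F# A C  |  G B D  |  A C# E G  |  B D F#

D-F#-A-C#: root D is the tonic; major seventh chord there is I7.
D-F#-A-C is the secondary dominant of IV (dominant seventh chord on D): V7/IV.
G-B-D: major triad on G = scale degree 4 → IV.
A-C#-E-G has root A, degree 5 in D major, so V7.
B-D-F#: minor triad on B = scale degree 6 → vi.

I7 - V7/IV - IV - V7 - vi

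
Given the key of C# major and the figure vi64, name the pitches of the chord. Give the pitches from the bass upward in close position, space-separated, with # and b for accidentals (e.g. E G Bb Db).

E# A# C#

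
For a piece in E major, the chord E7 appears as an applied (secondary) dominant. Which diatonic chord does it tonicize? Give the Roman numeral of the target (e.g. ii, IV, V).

IV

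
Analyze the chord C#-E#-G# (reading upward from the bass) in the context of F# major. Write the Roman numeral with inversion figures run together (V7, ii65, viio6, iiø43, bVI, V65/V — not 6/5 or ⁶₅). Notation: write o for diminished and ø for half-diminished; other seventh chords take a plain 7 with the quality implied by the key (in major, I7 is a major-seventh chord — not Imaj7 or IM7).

The pitches C#-E#-G# form a major triad rooted on C#.
C# is scale degree 5 in F# major, and a major triad on that degree is written V.

V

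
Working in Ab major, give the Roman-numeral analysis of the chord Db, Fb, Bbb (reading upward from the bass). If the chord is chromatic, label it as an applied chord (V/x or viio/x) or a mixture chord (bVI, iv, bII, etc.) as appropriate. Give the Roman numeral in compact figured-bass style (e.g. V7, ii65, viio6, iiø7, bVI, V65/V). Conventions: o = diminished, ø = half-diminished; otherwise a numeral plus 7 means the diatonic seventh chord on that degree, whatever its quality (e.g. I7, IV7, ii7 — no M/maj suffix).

The pitches Bbb-Db-Fb form a major triad rooted on Bbb.
Bbb is the lowered second degree of Ab major (diatonic 2 would be Bb). This is the Neapolitan sixth — a major triad on the lowered second degree, here in its customary first inversion.
With Db in the bass the chord is in first inversion, so the figured bass is 6.

bII6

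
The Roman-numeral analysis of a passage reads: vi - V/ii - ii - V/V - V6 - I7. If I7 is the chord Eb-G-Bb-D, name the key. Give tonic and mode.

Eb major

The anchor chord is a major seventh chord on Eb, labeled I7.
If Eb is scale degree 1 and the mode makes that degree carry a major seventh chord, the tonic is Eb and the mode is major.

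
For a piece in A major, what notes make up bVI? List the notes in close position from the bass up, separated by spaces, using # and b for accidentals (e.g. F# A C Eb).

F A C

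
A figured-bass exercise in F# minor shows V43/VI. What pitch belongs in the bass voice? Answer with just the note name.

E

The applied chord V43/VI is rooted on A: A-C#-E-G.
The figure 43 means second inversion — the fifth is in the bass.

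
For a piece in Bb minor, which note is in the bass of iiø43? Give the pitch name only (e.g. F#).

Gb

iiø in Bb minor has root C; the chord is C-Eb-Gb-Bb.
The figure 43 means second inversion — the fifth is in the bass.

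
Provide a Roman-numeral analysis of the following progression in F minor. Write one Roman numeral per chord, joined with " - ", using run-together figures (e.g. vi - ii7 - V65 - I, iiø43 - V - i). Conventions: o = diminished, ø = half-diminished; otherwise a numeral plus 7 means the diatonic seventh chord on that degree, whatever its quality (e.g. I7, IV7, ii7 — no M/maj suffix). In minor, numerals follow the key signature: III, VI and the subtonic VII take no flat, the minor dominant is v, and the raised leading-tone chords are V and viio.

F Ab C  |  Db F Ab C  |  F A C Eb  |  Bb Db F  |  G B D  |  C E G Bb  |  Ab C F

F-Ab-C: minor triad on F = scale degree 1 → i.
Db-F-Ab-C has root Db, degree 6 in F minor, so VI7.
F-A-C-Eb: a dominant seventh chord on F, the applied dominant of iv → V7/iv.
Bb-Db-F: root Bb is the subdominant; minor triad there is iv.
G-B-D: a major triad on G, the applied dominant of V → V/V.
C-E-G-Bb has root C, degree 5 in F minor, so V7.
Ab-C-F: minor triad on F = scale degree 1 → i6.

i - VI7 - V7/iv - iv - V/V - V7 - i6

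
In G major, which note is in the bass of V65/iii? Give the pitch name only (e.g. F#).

A#

The applied chord V65/iii is rooted on F#: F#-A#-C#-E.
The figure 65 means first inversion — the third is in the bass.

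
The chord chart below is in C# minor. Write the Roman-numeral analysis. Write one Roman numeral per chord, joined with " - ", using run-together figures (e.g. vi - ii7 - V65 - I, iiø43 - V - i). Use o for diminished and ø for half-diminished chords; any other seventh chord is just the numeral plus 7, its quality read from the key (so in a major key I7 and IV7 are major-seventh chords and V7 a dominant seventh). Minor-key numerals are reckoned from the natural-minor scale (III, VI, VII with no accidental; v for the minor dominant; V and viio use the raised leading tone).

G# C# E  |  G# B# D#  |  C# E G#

G#-C#-E has root C#, degree 1 in C# minor, so i64.
G#-B#-D#: major triad on G# = scale degree 5 → V.
C#-E-G#: root C# is the tonic; minor triad there is i.

i64 - V - i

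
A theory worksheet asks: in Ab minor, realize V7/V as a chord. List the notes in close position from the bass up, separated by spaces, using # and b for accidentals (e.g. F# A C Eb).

The slash means an applied dominant: we want the dominant of V. In Ab minor, V is Eb major, and its dominant is built on Bb.
Building a dominant seventh chord on Bb gives Bb-D-F-Ab.

Bb D F Ab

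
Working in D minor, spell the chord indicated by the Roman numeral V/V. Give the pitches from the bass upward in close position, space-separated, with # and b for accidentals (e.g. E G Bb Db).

E G# B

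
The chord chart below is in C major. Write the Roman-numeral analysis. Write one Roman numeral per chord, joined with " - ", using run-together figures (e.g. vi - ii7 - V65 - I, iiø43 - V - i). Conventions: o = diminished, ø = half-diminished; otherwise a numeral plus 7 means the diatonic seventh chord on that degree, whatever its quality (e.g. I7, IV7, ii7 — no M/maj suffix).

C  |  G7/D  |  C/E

I - V43 - I6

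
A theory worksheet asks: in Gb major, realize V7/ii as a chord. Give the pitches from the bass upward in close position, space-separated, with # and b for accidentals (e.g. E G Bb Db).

The slash means an applied dominant: we want the dominant of ii. In Gb major, ii is Ab minor, and its dominant is built on Eb.
Building a dominant seventh chord on Eb gives Eb-G-Bb-Db.

Eb G Bb Db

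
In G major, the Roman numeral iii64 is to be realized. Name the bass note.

iii in G major has root B; the chord is B-D-F#.
The figure 64 means second inversion — the fifth is in the bass.

F#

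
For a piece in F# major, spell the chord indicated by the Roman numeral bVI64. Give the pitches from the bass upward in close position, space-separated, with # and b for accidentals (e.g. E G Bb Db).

bVI64 is a major triad on the lowered sixth degree, borrowed from the parallel minor. In F# major that root is D.
So the chord is D-F#-A.
The figured bass 64 indicates second inversion, placing the fifth (A) in the bass: A-D-F#.

A D F#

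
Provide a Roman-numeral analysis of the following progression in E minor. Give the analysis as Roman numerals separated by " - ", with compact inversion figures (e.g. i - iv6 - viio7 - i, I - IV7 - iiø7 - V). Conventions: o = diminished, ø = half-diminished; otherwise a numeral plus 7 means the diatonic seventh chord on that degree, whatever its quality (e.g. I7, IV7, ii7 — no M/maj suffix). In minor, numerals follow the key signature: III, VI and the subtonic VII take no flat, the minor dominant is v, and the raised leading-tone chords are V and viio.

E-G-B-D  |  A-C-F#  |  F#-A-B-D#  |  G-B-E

E-G-B-D has root E, degree 1 in E minor, so i7.
A-C-F# has root F#, degree 2 in E minor, so iio6.
F#-A-B-D# has root B, degree 5 in E minor, so V43.
G-B-E: minor triad on E = scale degree 1 → i6.

i7 - iio6 - V43 - i6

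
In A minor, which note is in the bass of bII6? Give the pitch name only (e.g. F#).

D

bII in A minor has root Bb; the chord is Bb-D-F.
The figure 6 means first inversion — the third is in the bass.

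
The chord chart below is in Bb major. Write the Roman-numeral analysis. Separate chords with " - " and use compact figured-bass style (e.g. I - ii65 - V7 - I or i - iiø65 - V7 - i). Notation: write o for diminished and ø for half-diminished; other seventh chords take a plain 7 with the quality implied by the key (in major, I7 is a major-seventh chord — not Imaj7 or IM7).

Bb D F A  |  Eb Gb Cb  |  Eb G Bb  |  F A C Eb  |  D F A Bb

Bb-D-F-A: major seventh chord on Bb = scale degree 1 → I7.
Eb-Gb-Cb is non-diatonic — a major triad on the lowered supertonic (Cb): the Neapolitan sixth, bII6 (third, Eb, in the bass — hence the 6).
Eb-G-Bb has root Eb, degree 4 in Bb major, so IV.
F-A-C-Eb: dominant seventh chord on F = scale degree 5 → V7.
D-F-A-Bb: root Bb is the tonic; major seventh chord there is I65.

I7 - bII6 - IV - V7 - I65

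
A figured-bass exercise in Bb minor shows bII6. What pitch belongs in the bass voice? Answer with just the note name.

Eb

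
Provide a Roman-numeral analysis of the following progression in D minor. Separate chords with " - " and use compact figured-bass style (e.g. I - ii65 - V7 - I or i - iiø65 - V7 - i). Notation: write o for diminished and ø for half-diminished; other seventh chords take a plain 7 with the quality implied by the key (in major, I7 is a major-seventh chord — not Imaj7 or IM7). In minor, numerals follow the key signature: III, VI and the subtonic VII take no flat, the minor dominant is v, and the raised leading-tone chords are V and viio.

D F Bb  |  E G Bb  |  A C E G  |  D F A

VI6 - iio - v7 - i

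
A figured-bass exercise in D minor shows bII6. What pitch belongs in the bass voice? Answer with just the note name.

bII in D minor has root Eb; the chord is Eb-G-Bb.
The figure 6 means first inversion — the third is in the bass.

G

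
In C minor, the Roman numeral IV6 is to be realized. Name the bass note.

A

IV in C minor has root F; the chord is F-A-C.
The figure 6 means first inversion — the third is in the bass.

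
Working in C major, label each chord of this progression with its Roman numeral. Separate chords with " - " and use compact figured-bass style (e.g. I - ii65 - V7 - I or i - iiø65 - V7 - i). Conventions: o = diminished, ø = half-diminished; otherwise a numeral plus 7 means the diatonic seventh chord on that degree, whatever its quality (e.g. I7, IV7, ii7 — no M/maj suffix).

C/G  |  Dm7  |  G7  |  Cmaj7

I64 - ii7 - V7 - I7

C/G: root C is the tonic; major triad there is I64.
Dm7: minor seventh chord on D = scale degree 2 → ii7.
G7 has root G, degree 5 in C major, so V7.
Cmaj7: root C is the tonic; major seventh chord there is I7.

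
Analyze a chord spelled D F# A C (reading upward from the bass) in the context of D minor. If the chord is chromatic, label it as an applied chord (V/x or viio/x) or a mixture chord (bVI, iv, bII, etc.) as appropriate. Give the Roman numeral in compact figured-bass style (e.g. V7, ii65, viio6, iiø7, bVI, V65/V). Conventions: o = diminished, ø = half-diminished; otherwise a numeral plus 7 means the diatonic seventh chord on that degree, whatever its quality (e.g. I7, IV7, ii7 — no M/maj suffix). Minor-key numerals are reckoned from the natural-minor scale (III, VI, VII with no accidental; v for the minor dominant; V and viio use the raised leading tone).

V7/iv

Stacked in thirds the chord is D-F#-A-C: a dominant seventh chord on D.
D is not a diatonic chord root with this quality in D minor, but it lies a perfect fifth above G (iv), so the chord functions as an applied dominant of iv.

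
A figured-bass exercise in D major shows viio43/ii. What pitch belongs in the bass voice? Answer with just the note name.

The applied chord viio43/ii is rooted on D#: D#-F#-A-C.
The figure 43 means second inversion — the fifth is in the bass.

A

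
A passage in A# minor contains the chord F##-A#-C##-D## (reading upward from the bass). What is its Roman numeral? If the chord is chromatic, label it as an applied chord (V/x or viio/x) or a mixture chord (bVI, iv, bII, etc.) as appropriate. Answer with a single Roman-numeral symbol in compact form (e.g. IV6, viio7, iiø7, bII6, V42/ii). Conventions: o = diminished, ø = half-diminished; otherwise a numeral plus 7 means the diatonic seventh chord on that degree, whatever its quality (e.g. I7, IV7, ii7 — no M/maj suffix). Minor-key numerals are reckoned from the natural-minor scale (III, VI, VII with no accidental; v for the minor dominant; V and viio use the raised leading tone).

viiø65/V

The pitches D##-F##-A#-C## form a half-diminished seventh chord rooted on D##.
D## sits a half step below E# (V in A# minor); a diminished chord there is the applied leading-tone chord of V.
With F## in the bass the chord is in first inversion, so the figured bass is 65.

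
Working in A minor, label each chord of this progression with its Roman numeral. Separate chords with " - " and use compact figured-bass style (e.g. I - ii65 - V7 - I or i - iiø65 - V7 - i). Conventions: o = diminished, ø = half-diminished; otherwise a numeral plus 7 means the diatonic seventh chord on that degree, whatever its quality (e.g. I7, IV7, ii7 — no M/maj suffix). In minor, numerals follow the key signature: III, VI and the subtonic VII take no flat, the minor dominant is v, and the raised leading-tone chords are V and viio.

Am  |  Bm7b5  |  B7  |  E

Am: root A is the tonic; minor triad there is i.
Bm7b5 has root B, degree 2 in A minor, so iiø7.
B7: chromatic; B is V of V, so V7/V.
E: root E is the dominant; major triad there is V.

i - iiø7 - V7/V - V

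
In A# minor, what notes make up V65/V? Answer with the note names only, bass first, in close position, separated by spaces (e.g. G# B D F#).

D## F## A# B#

The slash means an applied dominant: we want the dominant of V. In A# minor, V is E# major, and its dominant is built on B#.
Building a dominant seventh chord on B# gives B#-D##-F##-A#.
With the 65 figure the chord is in first inversion; from the bass D## upward in close position it reads D##-F##-A#-B#.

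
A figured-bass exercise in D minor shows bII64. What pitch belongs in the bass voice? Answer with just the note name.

Bb

bII in D minor has root Eb; the chord is Eb-G-Bb.
The figure 64 means second inversion — the fifth is in the bass.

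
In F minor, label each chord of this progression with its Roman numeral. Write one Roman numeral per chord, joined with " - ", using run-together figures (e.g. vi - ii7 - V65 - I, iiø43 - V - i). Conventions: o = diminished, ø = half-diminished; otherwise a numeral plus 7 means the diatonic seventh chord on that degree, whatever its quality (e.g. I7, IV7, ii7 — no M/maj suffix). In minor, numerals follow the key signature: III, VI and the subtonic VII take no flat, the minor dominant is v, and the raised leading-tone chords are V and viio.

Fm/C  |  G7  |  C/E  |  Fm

i64 - V7/V - V6 - i

Fm/C has root F, degree 1 in F minor, so i64.
G7: chromatic; G is V of V, so V7/V.
C/E: root C is the dominant; major triad there is V6.
Fm has root F, degree 1 in F minor, so i.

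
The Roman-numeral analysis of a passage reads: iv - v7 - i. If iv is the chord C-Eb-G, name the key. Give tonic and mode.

The chord Cm is a minor triad rooted on C; its label is iv.
If C is scale degree 4 and the mode makes that degree carry a minor triad, the tonic is G and the mode is minor.

G minor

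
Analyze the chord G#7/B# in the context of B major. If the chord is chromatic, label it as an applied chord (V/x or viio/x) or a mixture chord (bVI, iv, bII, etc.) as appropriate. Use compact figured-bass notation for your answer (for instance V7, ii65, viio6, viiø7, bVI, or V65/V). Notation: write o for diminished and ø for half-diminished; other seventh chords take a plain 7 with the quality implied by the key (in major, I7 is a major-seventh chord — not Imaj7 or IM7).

V65/ii

Stacked in thirds the chord is G#-B#-D#-F#: a dominant seventh chord on G#.
G# is not a diatonic chord root with this quality in B major, but it lies a perfect fifth above C# (ii), so the chord functions as an applied dominant of ii.
With B# in the bass the chord is in first inversion, so the figured bass is 65.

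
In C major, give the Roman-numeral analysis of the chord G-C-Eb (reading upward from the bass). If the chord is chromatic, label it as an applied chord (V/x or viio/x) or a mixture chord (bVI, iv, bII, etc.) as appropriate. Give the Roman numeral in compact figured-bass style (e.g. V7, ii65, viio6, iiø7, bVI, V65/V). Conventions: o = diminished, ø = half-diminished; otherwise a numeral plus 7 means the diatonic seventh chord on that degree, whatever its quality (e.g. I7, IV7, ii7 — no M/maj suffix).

Stacked in thirds the chord is C-Eb-G: a minor triad on C.
C is the first degree of C major. This is the minor tonic, borrowed from the parallel minor.
With G in the bass the chord is in second inversion, so the figured bass is 64.

i64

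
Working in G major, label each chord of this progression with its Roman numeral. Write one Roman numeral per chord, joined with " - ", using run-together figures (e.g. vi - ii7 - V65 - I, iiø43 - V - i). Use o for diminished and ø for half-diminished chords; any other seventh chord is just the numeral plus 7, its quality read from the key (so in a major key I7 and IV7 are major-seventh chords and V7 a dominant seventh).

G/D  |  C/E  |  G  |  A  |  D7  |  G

G/D: major triad on G = scale degree 1 → I64.
C/E: major triad on C = scale degree 4 → IV6.
G: major triad on G = scale degree 1 → I.
A: chromatic; A is V of V, so V/V.
D7: root D is the dominant; dominant seventh chord there is V7.
G has root G, degree 1 in G major, so I.

I64 - IV6 - I - V/V - V7 - I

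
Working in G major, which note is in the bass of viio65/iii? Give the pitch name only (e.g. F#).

C#

The applied chord viio65/iii is rooted on A#: A#-C#-E-G.
The figure 65 means first inversion — the third is in the bass.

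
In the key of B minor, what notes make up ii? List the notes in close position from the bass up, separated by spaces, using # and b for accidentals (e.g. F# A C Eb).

ii is the minor supertonic, borrowed from the parallel major (the Dorian ii). In B minor that root is C#.
So the chord is C#-E-G#, a minor triad.

C# E G#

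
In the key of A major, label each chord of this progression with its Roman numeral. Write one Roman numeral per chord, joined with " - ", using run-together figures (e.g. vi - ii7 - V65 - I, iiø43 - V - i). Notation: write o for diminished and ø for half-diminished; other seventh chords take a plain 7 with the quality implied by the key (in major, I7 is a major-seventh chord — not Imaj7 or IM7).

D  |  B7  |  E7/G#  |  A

IV - V7/V - V65 - I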